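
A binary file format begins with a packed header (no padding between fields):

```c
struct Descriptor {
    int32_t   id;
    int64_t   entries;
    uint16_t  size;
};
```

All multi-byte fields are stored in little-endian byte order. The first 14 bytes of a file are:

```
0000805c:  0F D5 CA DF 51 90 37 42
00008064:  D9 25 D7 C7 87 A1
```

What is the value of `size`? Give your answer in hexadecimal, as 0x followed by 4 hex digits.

`size` follows `id` (4 B), `entries` (8 B), so it starts at offset 4 + 8 = 12 and occupies 2 bytes.
Bytes at offsets 12..13: 87 A1.
Little-endian: lowest address holds the least-significant byte.
Reassemble most-significant byte first: A1 87 → 0xA187.

0xA187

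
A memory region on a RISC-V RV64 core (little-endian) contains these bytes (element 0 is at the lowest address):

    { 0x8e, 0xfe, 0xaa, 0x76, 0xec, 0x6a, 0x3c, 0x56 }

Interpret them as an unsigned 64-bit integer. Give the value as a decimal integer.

6213959149700185742

Little-endian: lowest address holds the least-significant byte.
Reassemble most-significant byte first: 56 3C 6A EC 76 AA FE 8E → 0x563C6AEC76AAFE8E.
0x563C6AEC76AAFE8E = 6213959149700185742.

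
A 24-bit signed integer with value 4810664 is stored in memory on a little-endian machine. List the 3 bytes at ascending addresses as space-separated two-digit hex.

A8 67 49

4810664 in hexadecimal, padded to 24 bits, is 0x4967A8.
Split into bytes (most-significant first): 49 67 A8.
Little-endian stores the least-significant byte at the lowest address.
So at ascending addresses the bytes are A8 67 49.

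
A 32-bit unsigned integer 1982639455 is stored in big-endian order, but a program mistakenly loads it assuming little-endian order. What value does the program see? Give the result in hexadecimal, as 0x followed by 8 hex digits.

1982639455 in 32-bit hexadecimal is 0x762CAD5F.
Stored big-endian, the bytes at ascending addresses are 76 2C AD 5F.
Read back as little-endian, the first byte is least significant, giving 0x5FAD2C76.

0x5FAD2C76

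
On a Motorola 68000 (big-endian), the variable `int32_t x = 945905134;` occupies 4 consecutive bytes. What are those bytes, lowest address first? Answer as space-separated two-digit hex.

38 61 5D EE

945905134 in hexadecimal, padded to 32 bits, is 0x38615DEE.
Split into bytes (most-significant first): 38 61 5D EE.
Big-endian stores the most-significant byte at the lowest address.
So the memory order matches the most-significant-first order: 38 61 5D EE.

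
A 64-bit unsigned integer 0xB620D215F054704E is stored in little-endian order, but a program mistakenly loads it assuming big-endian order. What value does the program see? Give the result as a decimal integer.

Stored little-endian, the bytes at ascending addresses are 4E 70 54 F0 15 D2 20 B6.
Read back as big-endian, the last byte is least significant, giving 0x4E7054F015D220B6.
0x4E7054F015D220B6 = 5652110922484949174.

5652110922484949174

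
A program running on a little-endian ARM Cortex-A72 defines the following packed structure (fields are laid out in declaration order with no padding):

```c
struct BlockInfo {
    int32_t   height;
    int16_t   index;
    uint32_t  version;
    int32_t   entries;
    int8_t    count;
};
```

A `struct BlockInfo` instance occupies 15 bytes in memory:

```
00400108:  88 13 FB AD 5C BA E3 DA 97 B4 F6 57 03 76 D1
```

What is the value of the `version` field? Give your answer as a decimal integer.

3029850851

`version` follows `height` (4 B), `index` (2 B), so it starts at offset 4 + 2 = 6 and occupies 4 bytes.
Bytes at offsets 6..9: E3 DA 97 B4.
Little-endian stores the least-significant byte at the lowest address.
Reassemble most-significant byte first: B4 97 DA E3 → 0xB497DAE3.
0xB497DAE3 = 3029850851.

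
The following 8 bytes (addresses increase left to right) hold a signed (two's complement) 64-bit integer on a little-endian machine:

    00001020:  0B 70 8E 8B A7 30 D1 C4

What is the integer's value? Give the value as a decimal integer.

-4264573875984109557

Little-endian stores the least-significant byte at the lowest address.
Reassemble most-significant byte first: C4 D1 30 A7 8B 8E 70 0B → 0xC4D130A78B8E700B.
Top bit is set, so as a signed 64-bit value this is 0xC4D130A78B8E700B − 2^64 = -4264573875984109557.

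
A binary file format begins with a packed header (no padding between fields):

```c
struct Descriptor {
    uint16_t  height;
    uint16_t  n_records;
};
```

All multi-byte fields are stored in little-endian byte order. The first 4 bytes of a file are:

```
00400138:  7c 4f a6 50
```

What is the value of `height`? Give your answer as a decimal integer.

20348

`height` is the first field, at byte offset 0, occupying 2 bytes.
Bytes at offsets 0..1: 7C 4F.
Little-endian: lowest address holds the least-significant byte.
Reassemble most-significant byte first: 4F 7C → 0x4F7C.
0x4F7C = 20348.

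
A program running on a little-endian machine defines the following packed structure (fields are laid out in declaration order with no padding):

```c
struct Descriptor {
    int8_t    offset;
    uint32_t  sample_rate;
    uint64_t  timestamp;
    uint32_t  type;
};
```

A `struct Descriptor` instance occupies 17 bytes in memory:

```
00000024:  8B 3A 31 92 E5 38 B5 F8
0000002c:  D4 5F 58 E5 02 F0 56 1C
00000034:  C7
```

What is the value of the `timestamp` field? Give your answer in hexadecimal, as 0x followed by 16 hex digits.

0x02E5585FD4F8B538

`timestamp` follows `offset` (1 B), `sample_rate` (4 B), so it starts at offset 1 + 4 = 5 and occupies 8 bytes.
Bytes at offsets 5..12: 38 B5 F8 D4 5F 58 E5 02.
In little-endian order the low byte comes first in memory.
Reassemble most-significant byte first: 02 E5 58 5F D4 F8 B5 38 → 0x02E5585FD4F8B538.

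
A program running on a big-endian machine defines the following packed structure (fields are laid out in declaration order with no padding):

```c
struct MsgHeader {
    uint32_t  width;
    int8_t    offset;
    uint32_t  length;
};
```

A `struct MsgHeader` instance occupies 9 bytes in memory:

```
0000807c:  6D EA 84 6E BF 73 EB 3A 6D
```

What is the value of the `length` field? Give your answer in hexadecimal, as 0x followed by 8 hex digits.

0x73EB3A6D

`length` follows `width` (4 B), `offset` (1 B), so it starts at offset 4 + 1 = 5 and occupies 4 bytes.
Bytes at offsets 5..8: 73 EB 3A 6D.
In big-endian order the high byte comes first in memory.
The bytes are already most-significant first: 0x73EB3A6D.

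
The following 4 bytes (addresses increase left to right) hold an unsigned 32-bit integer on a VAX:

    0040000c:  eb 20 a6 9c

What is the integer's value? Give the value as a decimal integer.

Little-endian: lowest address holds the least-significant byte.
Reassemble most-significant byte first: 9C A6 20 EB → 0x9CA620EB.
0x9CA620EB = 2628133099.

2628133099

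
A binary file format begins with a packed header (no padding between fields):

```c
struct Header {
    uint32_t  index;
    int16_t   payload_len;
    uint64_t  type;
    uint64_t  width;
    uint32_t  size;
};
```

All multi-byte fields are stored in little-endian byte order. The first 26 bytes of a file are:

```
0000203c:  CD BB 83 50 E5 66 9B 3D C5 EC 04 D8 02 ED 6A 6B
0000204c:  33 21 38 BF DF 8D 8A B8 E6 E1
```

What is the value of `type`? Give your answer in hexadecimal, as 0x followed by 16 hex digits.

`type` follows `index` (4 B), `payload_len` (2 B), so it starts at offset 4 + 2 = 6 and occupies 8 bytes.
Bytes at offsets 6..13: 9B 3D C5 EC 04 D8 02 ED.
Little-endian stores the least-significant byte at the lowest address.
Reassemble most-significant byte first: ED 02 D8 04 EC C5 3D 9B → 0xED02D804ECC53D9B.

0xED02D804ECC53D9B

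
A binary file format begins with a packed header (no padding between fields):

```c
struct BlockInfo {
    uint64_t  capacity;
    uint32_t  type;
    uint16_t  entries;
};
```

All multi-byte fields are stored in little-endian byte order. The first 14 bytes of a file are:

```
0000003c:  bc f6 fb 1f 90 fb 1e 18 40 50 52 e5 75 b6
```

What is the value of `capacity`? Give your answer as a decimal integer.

1738103102642058940

`capacity` is the first field, at byte offset 0, occupying 8 bytes.
Bytes at offsets 0..7: BC F6 FB 1F 90 FB 1E 18.
In little-endian order the low byte comes first in memory.
Reassemble most-significant byte first: 18 1E FB 90 1F FB F6 BC → 0x181EFB901FFBF6BC.
0x181EFB901FFBF6BC = 1738103102642058940.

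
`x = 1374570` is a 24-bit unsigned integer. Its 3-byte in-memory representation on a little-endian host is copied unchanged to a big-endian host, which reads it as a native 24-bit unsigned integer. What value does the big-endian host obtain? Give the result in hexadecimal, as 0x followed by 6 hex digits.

0x6AF914

1374570 in 24-bit hexadecimal is 0x14F96A.
Stored little-endian, the bytes at ascending addresses are 6A F9 14.
Read back as big-endian, the last byte is least significant, giving 0x6AF914.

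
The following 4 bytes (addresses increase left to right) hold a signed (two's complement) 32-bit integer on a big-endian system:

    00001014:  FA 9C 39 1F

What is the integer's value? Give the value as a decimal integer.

Big-endian: lowest address holds the most-significant byte.
The bytes are already most-significant first: 0xFA9C391F.
Top bit is set, so as a signed 32-bit value this is 0xFA9C391F − 2^32 = -90425057.

-90425057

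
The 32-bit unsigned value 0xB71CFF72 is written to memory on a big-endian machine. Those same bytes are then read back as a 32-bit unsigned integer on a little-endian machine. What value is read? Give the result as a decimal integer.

Stored big-endian, the bytes at ascending addresses are B7 1C FF 72.
Read back as little-endian, the first byte is least significant, giving 0x72FF1CB7.
0x72FF1CB7 = 1929321655.

1929321655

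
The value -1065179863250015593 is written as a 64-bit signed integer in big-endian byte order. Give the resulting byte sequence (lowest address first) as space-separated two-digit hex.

F1 37 B8 8E D5 15 6A 97

Two's complement of -1065179863250015593 in 64 bits: 1065179863250015593 = 0x0EC847712AEA9569; invert → 0xF137B88ED5156A96; add 1 → 0xF137B88ED5156A97.
Split into bytes (most-significant first): F1 37 B8 8E D5 15 6A 97.
In big-endian order the high byte comes first in memory.
So the memory order matches the most-significant-first order: F1 37 B8 8E D5 15 6A 97.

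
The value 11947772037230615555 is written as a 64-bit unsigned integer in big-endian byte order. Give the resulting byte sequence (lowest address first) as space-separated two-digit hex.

11947772037230615555 in hexadecimal, padded to 64 bits, is 0xA5CF035DA879DC03.
Split into bytes (most-significant first): A5 CF 03 5D A8 79 DC 03.
Big-endian: lowest address holds the most-significant byte.
So the memory order matches the most-significant-first order: A5 CF 03 5D A8 79 DC 03.

A5 CF 03 5D A8 79 DC 03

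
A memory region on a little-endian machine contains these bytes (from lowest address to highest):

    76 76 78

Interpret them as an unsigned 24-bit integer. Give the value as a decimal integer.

7894646

Little-endian stores the least-significant byte at the lowest address.
Reassemble most-significant byte first: 78 76 76 → 0x787676.
0x787676 = 7894646.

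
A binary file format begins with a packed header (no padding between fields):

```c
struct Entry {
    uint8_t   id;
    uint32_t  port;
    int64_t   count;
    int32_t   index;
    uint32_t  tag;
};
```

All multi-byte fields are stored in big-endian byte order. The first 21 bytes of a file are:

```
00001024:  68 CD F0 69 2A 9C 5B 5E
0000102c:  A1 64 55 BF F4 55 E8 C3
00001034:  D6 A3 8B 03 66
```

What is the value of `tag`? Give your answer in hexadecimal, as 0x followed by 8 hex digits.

0xA38B0366

`tag` follows `id` (1 B), `port` (4 B), `count` (8 B), `index` (4 B), so it starts at offset 1 + 4 + 8 + 4 = 17 and occupies 4 bytes.
Bytes at offsets 17..20: A3 8B 03 66.
Big-endian stores the most-significant byte at the lowest address.
The bytes are already most-significant first: 0xA38B0366.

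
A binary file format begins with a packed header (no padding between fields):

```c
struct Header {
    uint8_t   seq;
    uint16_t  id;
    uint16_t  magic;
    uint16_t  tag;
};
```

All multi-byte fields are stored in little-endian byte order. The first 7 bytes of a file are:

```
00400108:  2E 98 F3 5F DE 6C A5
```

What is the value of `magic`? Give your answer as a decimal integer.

`magic` follows `seq` (1 B), `id` (2 B), so it starts at offset 1 + 2 = 3 and occupies 2 bytes.
Bytes at offsets 3..4: 5F DE.
Little-endian stores the least-significant byte at the lowest address.
Reassemble most-significant byte first: DE 5F → 0xDE5F.
0xDE5F = 56927.

56927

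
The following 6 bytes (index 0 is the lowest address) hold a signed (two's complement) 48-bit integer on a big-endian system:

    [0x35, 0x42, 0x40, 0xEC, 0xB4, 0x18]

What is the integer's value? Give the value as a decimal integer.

58558673368088

Big-endian stores the most-significant byte at the lowest address.
The bytes are already most-significant first: 0x354240ECB418.
0x354240ECB418 = 58558673368088.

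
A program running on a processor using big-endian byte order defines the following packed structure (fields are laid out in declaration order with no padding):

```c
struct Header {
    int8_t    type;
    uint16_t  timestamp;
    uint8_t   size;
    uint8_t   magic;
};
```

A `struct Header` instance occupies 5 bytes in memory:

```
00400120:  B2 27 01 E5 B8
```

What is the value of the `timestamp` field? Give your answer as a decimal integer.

`timestamp` follows `type` (1 byte), so it starts at byte offset 1 and occupies 2 bytes.
Bytes at offsets 1..2: 27 01.
In big-endian order the high byte comes first in memory.
The bytes are already most-significant first: 0x2701.
0x2701 = 9985.

9985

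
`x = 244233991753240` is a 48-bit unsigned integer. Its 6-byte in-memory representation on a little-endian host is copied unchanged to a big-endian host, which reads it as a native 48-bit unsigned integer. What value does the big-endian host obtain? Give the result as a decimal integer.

26449786970590

244233991753240 in 48-bit hexadecimal is 0xDE2128520E18.
Stored little-endian, the bytes at ascending addresses are 18 0E 52 28 21 DE.
Read back as big-endian, the last byte is least significant, giving 0x180E522821DE.
0x180E522821DE = 26449786970590.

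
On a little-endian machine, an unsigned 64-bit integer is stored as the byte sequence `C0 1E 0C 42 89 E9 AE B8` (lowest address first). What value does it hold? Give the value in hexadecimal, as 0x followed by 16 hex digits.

0xB8AEE989420C1EC0

Little-endian stores the least-significant byte at the lowest address.
Reassemble most-significant byte first: B8 AE E9 89 42 0C 1E C0 → 0xB8AEE989420C1EC0.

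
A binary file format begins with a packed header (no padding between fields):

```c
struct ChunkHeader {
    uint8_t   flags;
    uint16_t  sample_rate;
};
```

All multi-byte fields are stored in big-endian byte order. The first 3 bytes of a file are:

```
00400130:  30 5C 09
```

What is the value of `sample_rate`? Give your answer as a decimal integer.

23561

`sample_rate` follows `flags` (1 byte), so it starts at byte offset 1 and occupies 2 bytes.
Bytes at offsets 1..2: 5C 09.
Big-endian stores the most-significant byte at the lowest address.
The bytes are already most-significant first: 0x5C09.
0x5C09 = 23561.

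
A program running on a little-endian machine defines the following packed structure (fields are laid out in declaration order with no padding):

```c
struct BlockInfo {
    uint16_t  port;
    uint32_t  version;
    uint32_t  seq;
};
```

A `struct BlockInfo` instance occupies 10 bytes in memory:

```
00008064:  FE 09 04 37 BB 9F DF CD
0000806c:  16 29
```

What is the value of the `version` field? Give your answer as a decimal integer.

`version` follows `port` (2 bytes), so it starts at byte offset 2 and occupies 4 bytes.
Bytes at offsets 2..5: 04 37 BB 9F.
Little-endian stores the least-significant byte at the lowest address.
Reassemble most-significant byte first: 9F BB 37 04 → 0x9FBB3704.
0x9FBB3704 = 2679846660.

2679846660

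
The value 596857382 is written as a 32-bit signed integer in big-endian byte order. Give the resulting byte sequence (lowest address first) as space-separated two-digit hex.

23 93 52 26

596857382 in hexadecimal, padded to 32 bits, is 0x23935226.
Split into bytes (most-significant first): 23 93 52 26.
Big-endian: lowest address holds the most-significant byte.
So the memory order matches the most-significant-first order: 23 93 52 26.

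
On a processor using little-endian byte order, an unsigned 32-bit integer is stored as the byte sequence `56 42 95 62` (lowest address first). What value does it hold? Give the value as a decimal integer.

1653949014

Little-endian: lowest address holds the least-significant byte.
Reassemble most-significant byte first: 62 95 42 56 → 0x62954256.
0x62954256 = 1653949014.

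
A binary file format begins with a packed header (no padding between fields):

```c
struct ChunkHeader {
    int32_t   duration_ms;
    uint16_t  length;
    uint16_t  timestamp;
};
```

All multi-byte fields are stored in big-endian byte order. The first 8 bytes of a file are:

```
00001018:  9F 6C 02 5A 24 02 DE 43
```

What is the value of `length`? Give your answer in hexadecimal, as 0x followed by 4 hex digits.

`length` follows `duration_ms` (4 bytes), so it starts at byte offset 4 and occupies 2 bytes.
Bytes at offsets 4..5: 24 02.
In big-endian order the high byte comes first in memory.
The bytes are already most-significant first: 0x2402.

0x2402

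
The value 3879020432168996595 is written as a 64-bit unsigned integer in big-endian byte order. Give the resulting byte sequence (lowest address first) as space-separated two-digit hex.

3879020432168996595 in hexadecimal, padded to 64 bits, is 0x35D50C87F7EA4EF3.
Split into bytes (most-significant first): 35 D5 0C 87 F7 EA 4E F3.
In big-endian order the high byte comes first in memory.
So the memory order matches the most-significant-first order: 35 D5 0C 87 F7 EA 4E F3.

35 D5 0C 87 F7 EA 4E F3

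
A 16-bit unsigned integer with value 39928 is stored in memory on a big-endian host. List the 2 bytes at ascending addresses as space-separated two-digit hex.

39928 in hexadecimal, padded to 16 bits, is 0x9BF8.
Split into bytes (most-significant first): 9B F8.
In big-endian order the high byte comes first in memory.
So the memory order matches the most-significant-first order: 9B F8.

9B F8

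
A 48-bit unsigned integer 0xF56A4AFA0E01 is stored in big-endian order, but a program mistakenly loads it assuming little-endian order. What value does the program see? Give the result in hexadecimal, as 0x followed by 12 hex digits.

Stored big-endian, the bytes at ascending addresses are F5 6A 4A FA 0E 01.
Read back as little-endian, the first byte is least significant, giving 0x010EFA4A6AF5.

0x010EFA4A6AF5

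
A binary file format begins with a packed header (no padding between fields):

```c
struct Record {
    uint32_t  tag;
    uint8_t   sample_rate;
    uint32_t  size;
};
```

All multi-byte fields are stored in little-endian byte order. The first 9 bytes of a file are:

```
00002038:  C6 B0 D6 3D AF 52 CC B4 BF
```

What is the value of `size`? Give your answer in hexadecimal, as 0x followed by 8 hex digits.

`size` follows `tag` (4 B), `sample_rate` (1 B), so it starts at offset 4 + 1 = 5 and occupies 4 bytes.
Bytes at offsets 5..8: 52 CC B4 BF.
In little-endian order the low byte comes first in memory.
Reassemble most-significant byte first: BF B4 CC 52 → 0xBFB4CC52.

0xBFB4CC52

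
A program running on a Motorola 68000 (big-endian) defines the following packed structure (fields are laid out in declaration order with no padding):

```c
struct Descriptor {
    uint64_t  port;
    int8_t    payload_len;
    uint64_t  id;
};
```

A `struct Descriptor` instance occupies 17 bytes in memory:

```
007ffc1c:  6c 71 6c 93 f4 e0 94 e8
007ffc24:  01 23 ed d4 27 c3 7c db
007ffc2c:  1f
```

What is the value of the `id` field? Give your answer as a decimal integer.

2588958628056455967

`id` follows `port` (8 B), `payload_len` (1 B), so it starts at offset 8 + 1 = 9 and occupies 8 bytes.
Bytes at offsets 9..16: 23 ED D4 27 C3 7C DB 1F.
Big-endian stores the most-significant byte at the lowest address.
The bytes are already most-significant first: 0x23EDD427C37CDB1F.
0x23EDD427C37CDB1F = 2588958628056455967.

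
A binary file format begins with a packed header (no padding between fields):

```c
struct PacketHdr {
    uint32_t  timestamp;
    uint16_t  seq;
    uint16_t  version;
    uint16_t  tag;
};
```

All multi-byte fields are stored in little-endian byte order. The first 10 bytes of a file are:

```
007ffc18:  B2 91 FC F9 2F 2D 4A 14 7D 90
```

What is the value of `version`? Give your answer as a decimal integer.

`version` follows `timestamp` (4 B), `seq` (2 B), so it starts at offset 4 + 2 = 6 and occupies 2 bytes.
Bytes at offsets 6..7: 4A 14.
Little-endian stores the least-significant byte at the lowest address.
Reassemble most-significant byte first: 14 4A → 0x144A.
0x144A = 5194.

5194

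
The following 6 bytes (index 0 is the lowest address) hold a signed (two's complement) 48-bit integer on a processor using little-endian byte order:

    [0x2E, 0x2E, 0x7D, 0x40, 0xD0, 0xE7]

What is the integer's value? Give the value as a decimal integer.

-26593355551186

Little-endian stores the least-significant byte at the lowest address.
Reassemble most-significant byte first: E7 D0 40 7D 2E 2E → 0xE7D0407D2E2E.
Top bit is set, so as a signed 48-bit value this is 0xE7D0407D2E2E − 2^48 = -26593355551186.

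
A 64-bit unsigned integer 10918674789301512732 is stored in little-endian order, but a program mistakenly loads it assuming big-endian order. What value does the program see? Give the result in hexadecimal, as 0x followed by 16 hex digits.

0x1C6A540ADFEC8697

10918674789301512732 in 64-bit hexadecimal is 0x9786ECDF0A546A1C.
Stored little-endian, the bytes at ascending addresses are 1C 6A 54 0A DF EC 86 97.
Read back as big-endian, the last byte is least significant, giving 0x1C6A540ADFEC8697.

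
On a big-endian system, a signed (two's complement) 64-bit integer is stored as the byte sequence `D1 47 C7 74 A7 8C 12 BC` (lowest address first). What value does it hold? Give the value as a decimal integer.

In big-endian order the high byte comes first in memory.
The bytes are already most-significant first: 0xD147C774A78C12BC.
Top bit is set, so as a signed 64-bit value this is 0xD147C774A78C12BC − 2^64 = -3366502892595047748.

-3366502892595047748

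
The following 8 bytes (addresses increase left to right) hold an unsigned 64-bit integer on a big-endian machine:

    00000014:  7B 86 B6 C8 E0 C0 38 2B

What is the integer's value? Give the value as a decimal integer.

8901002687424772139

Big-endian: lowest address holds the most-significant byte.
The bytes are already most-significant first: 0x7B86B6C8E0C0382B.
0x7B86B6C8E0C0382B = 8901002687424772139.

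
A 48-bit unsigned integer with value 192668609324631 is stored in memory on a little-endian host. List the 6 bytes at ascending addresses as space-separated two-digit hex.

57 A6 04 28 3B AF

192668609324631 in hexadecimal, padded to 48 bits, is 0xAF3B2804A657.
Split into bytes (most-significant first): AF 3B 28 04 A6 57.
In little-endian order the low byte comes first in memory.
So at ascending addresses the bytes are 57 A6 04 28 3B AF.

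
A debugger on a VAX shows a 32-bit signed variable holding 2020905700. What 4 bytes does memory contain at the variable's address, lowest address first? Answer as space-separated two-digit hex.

E4 92 74 78

2020905700 in hexadecimal, padded to 32 bits, is 0x787492E4.
Split into bytes (most-significant first): 78 74 92 E4.
Little-endian stores the least-significant byte at the lowest address.
So at ascending addresses the bytes are E4 92 74 78.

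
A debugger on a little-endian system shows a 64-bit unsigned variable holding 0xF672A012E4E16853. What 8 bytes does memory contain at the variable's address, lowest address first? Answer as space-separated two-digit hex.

Split into bytes (most-significant first): F6 72 A0 12 E4 E1 68 53.
In little-endian order the low byte comes first in memory.
So at ascending addresses the bytes are 53 68 E1 E4 12 A0 72 F6.

53 68 E1 E4 12 A0 72 F6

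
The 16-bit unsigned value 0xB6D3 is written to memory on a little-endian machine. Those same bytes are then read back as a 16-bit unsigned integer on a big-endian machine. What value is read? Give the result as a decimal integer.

Stored little-endian, the bytes at ascending addresses are D3 B6.
Read back as big-endian, the last byte is least significant, giving 0xD3B6.
0xD3B6 = 54198.

54198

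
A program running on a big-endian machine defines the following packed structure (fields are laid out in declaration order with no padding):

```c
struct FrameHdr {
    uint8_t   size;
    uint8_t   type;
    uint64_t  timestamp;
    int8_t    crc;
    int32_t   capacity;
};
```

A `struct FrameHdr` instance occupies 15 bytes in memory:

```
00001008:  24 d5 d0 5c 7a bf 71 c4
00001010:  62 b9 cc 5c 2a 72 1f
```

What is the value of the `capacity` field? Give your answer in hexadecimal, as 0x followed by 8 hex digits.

`capacity` follows `size` (1 B), `type` (1 B), `timestamp` (8 B), `crc` (1 B), so it starts at offset 1 + 1 + 8 + 1 = 11 and occupies 4 bytes.
Bytes at offsets 11..14: 5C 2A 72 1F.
Big-endian: lowest address holds the most-significant byte.
The bytes are already most-significant first: 0x5C2A721F.

0x5C2A721F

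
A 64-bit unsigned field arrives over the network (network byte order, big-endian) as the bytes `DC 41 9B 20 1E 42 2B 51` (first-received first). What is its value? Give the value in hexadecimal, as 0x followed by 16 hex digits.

0xDC419B201E422B51

Big-endian: lowest address holds the most-significant byte.
The bytes are already most-significant first: 0xDC419B201E422B51.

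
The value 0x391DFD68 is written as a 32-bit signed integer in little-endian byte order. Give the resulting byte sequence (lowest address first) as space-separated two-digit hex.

Split into bytes (most-significant first): 39 1D FD 68.
In little-endian order the low byte comes first in memory.
So at ascending addresses the bytes are 68 FD 1D 39.

68 FD 1D 39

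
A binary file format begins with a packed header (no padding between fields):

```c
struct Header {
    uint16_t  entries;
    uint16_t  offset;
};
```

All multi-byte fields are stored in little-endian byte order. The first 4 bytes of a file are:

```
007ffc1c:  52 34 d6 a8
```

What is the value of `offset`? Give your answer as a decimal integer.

43222

`offset` follows `entries` (2 bytes), so it starts at byte offset 2 and occupies 2 bytes.
Bytes at offsets 2..3: D6 A8.
In little-endian order the low byte comes first in memory.
Reassemble most-significant byte first: A8 D6 → 0xA8D6.
0xA8D6 = 43222.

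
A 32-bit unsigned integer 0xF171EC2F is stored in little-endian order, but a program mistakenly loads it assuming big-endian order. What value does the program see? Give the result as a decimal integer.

Stored little-endian, the bytes at ascending addresses are 2F EC 71 F1.
Read back as big-endian, the last byte is least significant, giving 0x2FEC71F1.
0x2FEC71F1 = 804024817.

804024817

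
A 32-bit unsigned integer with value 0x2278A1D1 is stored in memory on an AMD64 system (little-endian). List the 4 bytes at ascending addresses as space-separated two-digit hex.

D1 A1 78 22

Split into bytes (most-significant first): 22 78 A1 D1.
Little-endian stores the least-significant byte at the lowest address.
So at ascending addresses the bytes are D1 A1 78 22.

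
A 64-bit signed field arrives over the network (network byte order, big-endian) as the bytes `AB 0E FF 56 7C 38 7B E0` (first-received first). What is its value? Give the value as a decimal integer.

In big-endian order the high byte comes first in memory.
The bytes are already most-significant first: 0xAB0EFF567C387BE0.
Top bit is set, so as a signed 64-bit value this is 0xAB0EFF567C387BE0 − 2^64 = -6120674096633578528.

-6120674096633578528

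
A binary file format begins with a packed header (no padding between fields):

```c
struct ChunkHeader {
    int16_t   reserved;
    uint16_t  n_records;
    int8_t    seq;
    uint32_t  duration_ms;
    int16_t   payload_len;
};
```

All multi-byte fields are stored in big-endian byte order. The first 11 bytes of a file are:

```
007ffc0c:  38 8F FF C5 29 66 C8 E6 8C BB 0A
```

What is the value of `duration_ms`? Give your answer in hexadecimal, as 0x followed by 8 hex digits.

`duration_ms` follows `reserved` (2 B), `n_records` (2 B), `seq` (1 B), so it starts at offset 2 + 2 + 1 = 5 and occupies 4 bytes.
Bytes at offsets 5..8: 66 C8 E6 8C.
Big-endian: lowest address holds the most-significant byte.
The bytes are already most-significant first: 0x66C8E68C.

0x66C8E68C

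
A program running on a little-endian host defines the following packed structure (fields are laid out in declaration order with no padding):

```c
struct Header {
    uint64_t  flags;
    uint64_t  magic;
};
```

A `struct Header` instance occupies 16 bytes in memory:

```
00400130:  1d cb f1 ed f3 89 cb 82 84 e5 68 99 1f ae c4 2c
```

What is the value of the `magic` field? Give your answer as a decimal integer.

3225894683845125508

`magic` follows `flags` (8 bytes), so it starts at byte offset 8 and occupies 8 bytes.
Bytes at offsets 8..15: 84 E5 68 99 1F AE C4 2C.
Little-endian: lowest address holds the least-significant byte.
Reassemble most-significant byte first: 2C C4 AE 1F 99 68 E5 84 → 0x2CC4AE1F9968E584.
0x2CC4AE1F9968E584 = 3225894683845125508.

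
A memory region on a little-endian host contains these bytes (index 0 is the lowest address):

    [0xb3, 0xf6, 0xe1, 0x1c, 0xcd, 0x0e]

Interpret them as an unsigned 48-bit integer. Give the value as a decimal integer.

16274115655347

In little-endian order the low byte comes first in memory.
Reassemble most-significant byte first: 0E CD 1C E1 F6 B3 → 0x0ECD1CE1F6B3.
0x0ECD1CE1F6B3 = 16274115655347.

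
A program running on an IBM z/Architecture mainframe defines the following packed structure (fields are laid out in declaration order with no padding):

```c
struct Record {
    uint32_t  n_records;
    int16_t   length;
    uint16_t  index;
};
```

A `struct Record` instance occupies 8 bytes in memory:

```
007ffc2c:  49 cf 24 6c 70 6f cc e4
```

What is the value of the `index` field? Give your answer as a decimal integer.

`index` follows `n_records` (4 B), `length` (2 B), so it starts at offset 4 + 2 = 6 and occupies 2 bytes.
Bytes at offsets 6..7: CC E4.
Big-endian stores the most-significant byte at the lowest address.
The bytes are already most-significant first: 0xCCE4.
0xCCE4 = 52452.

52452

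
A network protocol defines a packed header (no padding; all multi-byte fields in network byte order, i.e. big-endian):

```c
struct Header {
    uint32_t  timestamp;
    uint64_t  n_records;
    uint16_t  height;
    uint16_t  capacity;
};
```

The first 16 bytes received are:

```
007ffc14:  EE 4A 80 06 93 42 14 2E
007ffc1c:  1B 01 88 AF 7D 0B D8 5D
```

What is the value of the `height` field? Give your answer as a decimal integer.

`height` follows `timestamp` (4 B), `n_records` (8 B), so it starts at offset 4 + 8 = 12 and occupies 2 bytes.
Bytes at offsets 12..13: 7D 0B.
In big-endian order the high byte comes first in memory.
The bytes are already most-significant first: 0x7D0B.
0x7D0B = 32011.

32011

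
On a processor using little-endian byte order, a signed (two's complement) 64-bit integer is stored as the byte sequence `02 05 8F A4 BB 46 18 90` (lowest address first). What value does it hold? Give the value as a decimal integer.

In little-endian order the low byte comes first in memory.
Reassemble most-significant byte first: 90 18 46 BB A4 8F 05 02 → 0x901846BBA48F0502.
Top bit is set, so as a signed 64-bit value this is 0x901846BBA48F0502 − 2^64 = -8063617361073208062.

-8063617361073208062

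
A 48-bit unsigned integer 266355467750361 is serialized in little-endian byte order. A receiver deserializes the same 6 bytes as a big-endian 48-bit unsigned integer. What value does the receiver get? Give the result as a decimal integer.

238641447649266

266355467750361 in 48-bit hexadecimal is 0xF23FB70A0BD9.
Stored little-endian, the bytes at ascending addresses are D9 0B 0A B7 3F F2.
Read back as big-endian, the last byte is least significant, giving 0xD90B0AB73FF2.
0xD90B0AB73FF2 = 238641447649266.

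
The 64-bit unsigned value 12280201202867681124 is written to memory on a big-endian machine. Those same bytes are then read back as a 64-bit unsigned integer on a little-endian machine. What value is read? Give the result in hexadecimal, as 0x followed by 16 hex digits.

0x64B74043EE096CAA

12280201202867681124 in 64-bit hexadecimal is 0xAA6C09EE4340B764.
Stored big-endian, the bytes at ascending addresses are AA 6C 09 EE 43 40 B7 64.
Read back as little-endian, the first byte is least significant, giving 0x64B74043EE096CAA.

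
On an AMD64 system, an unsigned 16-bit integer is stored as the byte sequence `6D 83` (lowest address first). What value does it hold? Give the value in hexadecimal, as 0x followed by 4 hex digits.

0x836D

In little-endian order the low byte comes first in memory.
Reassemble most-significant byte first: 83 6D → 0x836D.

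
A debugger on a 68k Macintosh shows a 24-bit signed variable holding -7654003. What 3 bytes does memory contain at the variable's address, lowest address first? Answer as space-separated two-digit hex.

8B 35 8D

Two's complement of -7654003 in 24 bits: 7654003 = 0x74CA73; invert → 0x8B358C; add 1 → 0x8B358D.
Split into bytes (most-significant first): 8B 35 8D.
Big-endian stores the most-significant byte at the lowest address.
So the memory order matches the most-significant-first order: 8B 35 8D.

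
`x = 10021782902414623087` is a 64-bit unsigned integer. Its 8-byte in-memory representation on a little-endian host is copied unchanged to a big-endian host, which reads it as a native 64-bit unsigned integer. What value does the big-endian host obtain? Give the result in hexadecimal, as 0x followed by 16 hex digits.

0x6FC181BA7386148B

10021782902414623087 in 64-bit hexadecimal is 0x8B148673BA81C16F.
Stored little-endian, the bytes at ascending addresses are 6F C1 81 BA 73 86 14 8B.
Read back as big-endian, the last byte is least significant, giving 0x6FC181BA7386148B.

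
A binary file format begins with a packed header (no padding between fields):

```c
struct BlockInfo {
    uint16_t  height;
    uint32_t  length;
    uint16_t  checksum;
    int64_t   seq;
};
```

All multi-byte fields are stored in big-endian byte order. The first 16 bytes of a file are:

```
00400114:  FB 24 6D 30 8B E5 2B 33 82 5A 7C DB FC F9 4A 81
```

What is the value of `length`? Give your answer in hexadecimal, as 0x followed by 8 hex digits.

0x6D308BE5

`length` follows `height` (2 bytes), so it starts at byte offset 2 and occupies 4 bytes.
Bytes at offsets 2..5: 6D 30 8B E5.
Big-endian: lowest address holds the most-significant byte.
The bytes are already most-significant first: 0x6D308BE5.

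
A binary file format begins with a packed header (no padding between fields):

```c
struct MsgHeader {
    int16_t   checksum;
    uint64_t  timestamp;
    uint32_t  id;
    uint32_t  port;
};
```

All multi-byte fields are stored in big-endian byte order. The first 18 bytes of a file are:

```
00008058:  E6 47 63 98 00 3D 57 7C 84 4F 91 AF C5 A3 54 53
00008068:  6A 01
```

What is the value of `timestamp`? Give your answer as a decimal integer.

`timestamp` follows `checksum` (2 bytes), so it starts at byte offset 2 and occupies 8 bytes.
Bytes at offsets 2..9: 63 98 00 3D 57 7C 84 4F.
Big-endian stores the most-significant byte at the lowest address.
The bytes are already most-significant first: 0x6398003D577C844F.
0x6398003D577C844F = 7176486269675668559.

7176486269675668559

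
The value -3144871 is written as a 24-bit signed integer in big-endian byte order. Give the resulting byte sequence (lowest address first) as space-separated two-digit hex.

Two's complement of -3144871 in 24 bits: 3144871 = 0x2FFCA7; invert → 0xD00358; add 1 → 0xD00359.
Split into bytes (most-significant first): D0 03 59.
In big-endian order the high byte comes first in memory.
So the memory order matches the most-significant-first order: D0 03 59.

D0 03 59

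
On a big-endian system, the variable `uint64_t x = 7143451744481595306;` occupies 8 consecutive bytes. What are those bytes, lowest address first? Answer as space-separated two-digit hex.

63 22 A3 83 93 F8 4F AA

7143451744481595306 in hexadecimal, padded to 64 bits, is 0x6322A38393F84FAA.
Split into bytes (most-significant first): 63 22 A3 83 93 F8 4F AA.
Big-endian stores the most-significant byte at the lowest address.
So the memory order matches the most-significant-first order: 63 22 A3 83 93 F8 4F AA.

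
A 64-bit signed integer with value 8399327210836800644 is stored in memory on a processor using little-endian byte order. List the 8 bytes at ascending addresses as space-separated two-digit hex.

8399327210836800644 in hexadecimal, padded to 64 bits, is 0x74906798C2333484.
Split into bytes (most-significant first): 74 90 67 98 C2 33 34 84.
Little-endian: lowest address holds the least-significant byte.
So at ascending addresses the bytes are 84 34 33 C2 98 67 90 74.

84 34 33 C2 98 67 90 74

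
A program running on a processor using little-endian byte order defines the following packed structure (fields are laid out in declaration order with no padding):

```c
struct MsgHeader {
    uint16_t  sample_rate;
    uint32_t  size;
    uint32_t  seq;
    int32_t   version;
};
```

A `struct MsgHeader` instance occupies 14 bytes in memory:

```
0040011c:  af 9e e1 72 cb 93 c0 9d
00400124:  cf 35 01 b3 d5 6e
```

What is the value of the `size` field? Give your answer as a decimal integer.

`size` follows `sample_rate` (2 bytes), so it starts at byte offset 2 and occupies 4 bytes.
Bytes at offsets 2..5: E1 72 CB 93.
Little-endian stores the least-significant byte at the lowest address.
Reassemble most-significant byte first: 93 CB 72 E1 → 0x93CB72E1.
0x93CB72E1 = 2479583969.

2479583969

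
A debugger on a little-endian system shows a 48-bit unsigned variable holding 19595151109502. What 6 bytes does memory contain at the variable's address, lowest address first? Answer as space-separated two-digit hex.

7E 6D 05 5A D2 11

19595151109502 in hexadecimal, padded to 48 bits, is 0x11D25A056D7E.
Split into bytes (most-significant first): 11 D2 5A 05 6D 7E.
Little-endian stores the least-significant byte at the lowest address.
So at ascending addresses the bytes are 7E 6D 05 5A D2 11.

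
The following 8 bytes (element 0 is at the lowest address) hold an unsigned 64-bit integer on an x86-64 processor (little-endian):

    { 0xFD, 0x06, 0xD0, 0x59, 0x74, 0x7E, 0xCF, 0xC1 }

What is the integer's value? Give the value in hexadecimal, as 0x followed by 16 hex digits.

0xC1CF7E7459D006FD

Little-endian: lowest address holds the least-significant byte.
Reassemble most-significant byte first: C1 CF 7E 74 59 D0 06 FD → 0xC1CF7E7459D006FD.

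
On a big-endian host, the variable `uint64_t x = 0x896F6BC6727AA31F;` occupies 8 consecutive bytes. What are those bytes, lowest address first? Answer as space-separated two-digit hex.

Split into bytes (most-significant first): 89 6F 6B C6 72 7A A3 1F.
Big-endian: lowest address holds the most-significant byte.
So the memory order matches the most-significant-first order: 89 6F 6B C6 72 7A A3 1F.

89 6F 6B C6 72 7A A3 1F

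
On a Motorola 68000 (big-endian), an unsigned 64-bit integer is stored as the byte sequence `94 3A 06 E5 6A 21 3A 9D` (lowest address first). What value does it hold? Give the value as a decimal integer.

10680857048660392605

Big-endian: lowest address holds the most-significant byte.
The bytes are already most-significant first: 0x943A06E56A213A9D.
0x943A06E56A213A9D = 10680857048660392605.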